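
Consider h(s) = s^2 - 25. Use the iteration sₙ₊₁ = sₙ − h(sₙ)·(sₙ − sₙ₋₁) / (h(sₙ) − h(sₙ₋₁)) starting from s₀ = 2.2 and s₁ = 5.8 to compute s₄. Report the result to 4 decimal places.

5.0006

h(2.2) = -20.160000, h(5.8) = 8.640000
s₂ = 5.800000 − 8.640000·(5.800000 − 2.200000) / (8.640000 − (-20.160000)) = 5.800000 − (31.104000)/(28.800000) = 4.720000
h(4.720000) = -2.721600
s₃ = 4.720000 − (-2.721600)·(4.720000 − 5.800000) / (-2.721600 − 8.640000) = 4.720000 − (2.939328)/(-11.361600) = 4.978707
h(4.978707) = -0.212474
s₄ = 4.978707 − (-0.212474)·(4.978707 − 4.720000) / (-0.212474 − (-2.721600)) = 4.978707 − (-0.054969)/(2.509126) = 5.000615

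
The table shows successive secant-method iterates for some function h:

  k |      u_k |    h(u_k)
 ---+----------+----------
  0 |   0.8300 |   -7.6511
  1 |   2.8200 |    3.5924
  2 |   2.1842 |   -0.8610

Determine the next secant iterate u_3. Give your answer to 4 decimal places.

u_3 = 2.1842 − (-0.8610)·(2.1842 − 2.8200) / (-0.8610 − 3.5924)
   = 2.1842 − (0.547424)/(-4.453400) = 2.307123

2.3071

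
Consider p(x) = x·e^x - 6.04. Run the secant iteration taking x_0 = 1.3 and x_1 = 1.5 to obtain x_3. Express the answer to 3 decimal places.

1.436

p(1.3) = -1.26991, p(1.5) = 0.68253
x_2 = 1.50000 − 0.68253·(1.50000 − 1.30000) / (0.68253 − (-1.26991)) = 1.50000 − (0.13651)/(1.95245) = 1.43008
p(1.43008) = -0.06360
x_3 = 1.43008 − (-0.06360)·(1.43008 − 1.50000) / (-0.06360 − 0.68253) = 1.43008 − (0.00445)/(-0.74614) = 1.43604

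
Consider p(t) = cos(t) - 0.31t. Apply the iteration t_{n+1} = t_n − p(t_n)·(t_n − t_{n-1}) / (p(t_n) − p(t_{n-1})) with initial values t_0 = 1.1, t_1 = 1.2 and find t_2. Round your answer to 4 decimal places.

p(1.1) = 0.112596, p(1.2) = -0.009642
t_2 = 1.200000 − (-0.009642)·(1.200000 − 1.100000) / (-0.009642 − 0.112596) = 1.200000 − (-0.000964)/(-0.122238) = 1.192112

1.1921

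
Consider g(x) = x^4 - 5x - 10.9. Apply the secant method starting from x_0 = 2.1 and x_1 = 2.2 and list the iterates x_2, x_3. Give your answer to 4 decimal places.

g(2.1) = -1.951900, g(2.2) = 1.525600
x_2 = 2.200000 − 1.525600·(2.200000 − 2.100000) / (1.525600 − (-1.951900)) = 2.200000 − (0.152560)/(3.477500) = 2.156129
g(2.156129) = -0.068432
x_3 = 2.156129 − (-0.068432)·(2.156129 − 2.200000) / (-0.068432 − 1.525600) = 2.156129 − (0.003002)/(-1.594032) = 2.158013

2.1561, 2.1580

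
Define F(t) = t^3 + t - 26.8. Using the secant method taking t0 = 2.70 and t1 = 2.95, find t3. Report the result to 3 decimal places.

F(2.70) = -4.41700, F(2.95) = 1.82238
t2 = 2.95000 − 1.82238·(2.95000 − 2.70000) / (1.82238 − (-4.41700)) = 2.95000 − (0.45559)/(6.23938) = 2.87698
F(2.87698) = -0.11019
t3 = 2.87698 − (-0.11019)·(2.87698 − 2.95000) / (-0.11019 − 1.82238) = 2.87698 − (0.00805)/(-1.93257) = 2.88114

2.881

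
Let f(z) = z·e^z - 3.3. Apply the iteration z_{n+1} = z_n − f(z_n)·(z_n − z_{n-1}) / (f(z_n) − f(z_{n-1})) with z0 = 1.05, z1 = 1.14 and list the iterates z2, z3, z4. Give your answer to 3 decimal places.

f(1.05) = -0.29947, f(1.14) = 0.26452
z2 = 1.14000 − 0.26452·(1.14000 − 1.05000) / (0.26452 − (-0.29947)) = 1.14000 − (0.02381)/(0.56398) = 1.09779
f(1.09779) = -0.00935
z3 = 1.09779 − (-0.00935)·(1.09779 − 1.14000) / (-0.00935 − 0.26452) = 1.09779 − (0.00039)/(-0.27386) = 1.09923
f(1.09923) = -0.00028
z4 = 1.09923 − (-0.00028)·(1.09923 − 1.09779) / (-0.00028 − (-0.00935)) = 1.09923 − (0.00000)/(0.00907) = 1.09927

1.098, 1.099, 1.099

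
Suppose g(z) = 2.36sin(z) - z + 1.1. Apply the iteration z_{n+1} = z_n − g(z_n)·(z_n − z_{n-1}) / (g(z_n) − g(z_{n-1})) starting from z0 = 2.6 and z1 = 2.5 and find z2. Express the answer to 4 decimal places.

2.5042

g(2.6) = -0.283417, g(2.5) = 0.012394
z2 = 2.500000 − 0.012394·(2.500000 − 2.600000) / (0.012394 − (-0.283417)) = 2.500000 − (-0.001239)/(0.295811) = 2.504190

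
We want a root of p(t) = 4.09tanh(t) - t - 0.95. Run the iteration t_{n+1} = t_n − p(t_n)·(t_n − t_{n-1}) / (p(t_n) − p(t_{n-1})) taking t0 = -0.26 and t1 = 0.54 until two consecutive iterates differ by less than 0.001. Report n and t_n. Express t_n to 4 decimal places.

p(-0.26) = -1.730069, p(0.54) = 0.526321
t2 = 0.540000 − 0.526321·(0.800000)/(2.256390) = 0.353394;  |Δ| = 0.186606
p(0.353394) = 0.084678
t3 = 0.353394 − 0.084678·(-0.186606)/(-0.441643) = 0.317615;  |Δ| = 0.035779
p(0.317615) = -0.010559
t4 = 0.317615 − (-0.010559)·(-0.035779)/(-0.095236) = 0.321582;  |Δ| = 0.003967
p(0.321582) = 0.000148
t5 = 0.321582 − 0.000148·(0.003967)/(0.010706) = 0.321527;  |Δ| = 0.000055
|t5 − t4| = 0.000055 < 0.001

n = 5, t_n = 0.3215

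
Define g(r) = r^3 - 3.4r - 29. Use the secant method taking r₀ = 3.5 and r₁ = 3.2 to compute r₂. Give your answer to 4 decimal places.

3.4348

g(3.5) = 1.975000, g(3.2) = -7.112000
r₂ = 3.200000 − (-7.112000)·(3.200000 − 3.500000) / (-7.112000 − 1.975000) = 3.200000 − (2.133600)/(-9.087000) = 3.434797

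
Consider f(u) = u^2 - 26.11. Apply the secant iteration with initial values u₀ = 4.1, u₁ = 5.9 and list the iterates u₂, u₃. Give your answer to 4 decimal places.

5.0300, 5.1040

f(4.1) = -9.300000, f(5.9) = 8.700000
u₂ = 5.900000 − 8.700000·(5.900000 − 4.100000) / (8.700000 − (-9.300000)) = 5.900000 − (15.660000)/(18.000000) = 5.030000
f(5.030000) = -0.809100
u₃ = 5.030000 − (-0.809100)·(5.030000 − 5.900000) / (-0.809100 − 8.700000) = 5.030000 − (0.703917)/(-9.509100) = 5.104026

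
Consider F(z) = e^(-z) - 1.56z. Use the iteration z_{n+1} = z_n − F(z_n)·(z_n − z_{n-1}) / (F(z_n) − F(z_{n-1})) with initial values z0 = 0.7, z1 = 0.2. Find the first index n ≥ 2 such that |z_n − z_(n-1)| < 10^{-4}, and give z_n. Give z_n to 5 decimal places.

F(0.7) = -0.5954147, F(0.2) = 0.5067308
z2 = 0.2000000 − 0.5067308·(-0.5000000)/(1.1021454) = 0.4298838;  |Δ| = 0.2298838
F(0.4298838) = -0.0200340
z3 = 0.4298838 − (-0.0200340)·(0.2298838)/(-0.5267648) = 0.4211408;  |Δ| = 0.0087430
F(0.4211408) = -0.0006820
z4 = 0.4211408 − (-0.0006820)·(-0.0087430)/(0.0193521) = 0.4208327;  |Δ| = 0.0003081
F(0.4208327) = 0.0000009
z5 = 0.4208327 − 0.0000009·(-0.0003081)/(0.0006829) = 0.4208331;  |Δ| = 0.0000004
|z5 − z4| = 0.0000004 < 10^{-4}

n = 5, z_n = 0.42083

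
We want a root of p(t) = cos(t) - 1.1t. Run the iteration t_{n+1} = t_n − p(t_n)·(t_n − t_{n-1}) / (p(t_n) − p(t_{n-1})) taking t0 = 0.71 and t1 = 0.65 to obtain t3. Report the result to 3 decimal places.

p(0.71) = -0.02264, p(0.65) = 0.08108
t2 = 0.65000 − 0.08108·(0.65000 − 0.71000) / (0.08108 − (-0.02264)) = 0.65000 − (-0.00487)/(0.10372) = 0.69690
p(0.69690) = 0.00024
t3 = 0.69690 − 0.00024·(0.69690 − 0.65000) / (0.00024 − 0.08108) = 0.69690 − (0.00001)/(-0.08085) = 0.69704

0.697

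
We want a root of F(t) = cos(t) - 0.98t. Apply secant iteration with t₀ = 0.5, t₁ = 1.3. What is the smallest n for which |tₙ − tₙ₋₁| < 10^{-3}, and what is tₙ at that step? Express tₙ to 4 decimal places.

n = 5, tₙ = 0.7480

F(0.5) = 0.387583, F(1.3) = -1.006501
t₂ = 1.300000 − (-1.006501)·(0.800000)/(-1.394084) = 0.722416;  |Δ| = 0.577584
F(0.722416) = 0.042243
t₃ = 0.722416 − 0.042243·(-0.577584)/(1.048745) = 0.745681;  |Δ| = 0.023265
F(0.745681) = 0.003859
t₄ = 0.745681 − 0.003859·(0.023265)/(-0.038384) = 0.748020;  |Δ| = 0.002339
F(0.748020) = -0.000022
t₅ = 0.748020 − (-0.000022)·(0.002339)/(-0.003881) = 0.748006;  |Δ| = 0.000013
|t₅ − t₄| = 0.000013 < 10^{-3}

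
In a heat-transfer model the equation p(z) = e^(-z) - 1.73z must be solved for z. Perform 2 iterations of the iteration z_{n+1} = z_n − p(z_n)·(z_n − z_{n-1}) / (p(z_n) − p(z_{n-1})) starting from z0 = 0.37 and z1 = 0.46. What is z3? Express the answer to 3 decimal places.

p(0.37) = 0.05063, p(0.46) = -0.16452
z2 = 0.46000 − (-0.16452)·(0.46000 − 0.37000) / (-0.16452 − 0.05063) = 0.46000 − (-0.01481)/(-0.21515) = 0.39118
p(0.39118) = -0.00049
z3 = 0.39118 − (-0.00049)·(0.39118 − 0.46000) / (-0.00049 − (-0.16452)) = 0.39118 − (0.00003)/(0.16403) = 0.39098

0.391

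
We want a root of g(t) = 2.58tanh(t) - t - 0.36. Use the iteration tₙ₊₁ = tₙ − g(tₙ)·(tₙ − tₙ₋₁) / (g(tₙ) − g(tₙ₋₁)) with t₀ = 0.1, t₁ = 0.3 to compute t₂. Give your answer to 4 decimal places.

0.2378

g(0.1) = -0.202857, g(0.3) = 0.091587
t₂ = 0.300000 − 0.091587·(0.300000 − 0.100000) / (0.091587 − (-0.202857)) = 0.300000 − (0.018317)/(0.294443) = 0.237790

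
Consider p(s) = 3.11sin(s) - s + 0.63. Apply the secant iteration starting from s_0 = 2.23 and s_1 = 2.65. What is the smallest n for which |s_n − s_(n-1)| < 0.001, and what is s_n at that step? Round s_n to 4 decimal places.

p(2.23) = 0.858393, p(2.65) = -0.551985
s_2 = 2.650000 − (-0.551985)·(0.420000)/(-1.410379) = 2.485623;  |Δ| = 0.164377
p(2.485623) = 0.041253
s_3 = 2.485623 − 0.041253·(-0.164377)/(0.593238) = 2.497054;  |Δ| = 0.011430
p(2.497054) = 0.001528
s_4 = 2.497054 − 0.001528·(0.011430)/(-0.039725) = 2.497493;  |Δ| = 0.000440
|s_4 − s_3| = 0.000440 < 0.001

n = 4, s_n = 2.4975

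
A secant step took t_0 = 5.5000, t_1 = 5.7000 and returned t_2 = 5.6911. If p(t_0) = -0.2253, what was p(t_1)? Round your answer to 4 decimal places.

The secant line through (5.5000, -0.2253) and (5.7000, p(t_1)) crosses zero at t_2 = 5.6911.
So (5.5000, -0.2253), (5.7000, p(t_1)), (5.6911, 0) are collinear:
p(t_1) = -0.2253 · (5.7000 − 5.6911) / (5.5000 − 5.6911) = -0.2253 · (0.008900)/(-0.191100) = 0.010493

0.0105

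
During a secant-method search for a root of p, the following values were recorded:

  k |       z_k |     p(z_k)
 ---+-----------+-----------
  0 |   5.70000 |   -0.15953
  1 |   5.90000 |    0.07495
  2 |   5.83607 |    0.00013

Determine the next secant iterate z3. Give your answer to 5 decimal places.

z3 = 5.83607 − 0.00013·(5.83607 − 5.90000) / (0.00013 − 0.07495)
   = 5.83607 − (-0.0000083)/(-0.0748200) = 5.8359589

5.83596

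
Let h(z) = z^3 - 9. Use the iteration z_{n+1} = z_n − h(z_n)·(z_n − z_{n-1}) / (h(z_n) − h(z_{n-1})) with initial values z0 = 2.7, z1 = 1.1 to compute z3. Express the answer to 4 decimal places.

h(2.7) = 10.683000, h(1.1) = -7.669000
z2 = 1.100000 − (-7.669000)·(1.100000 − 2.700000) / (-7.669000 − 10.683000) = 1.100000 − (12.270400)/(-18.352000) = 1.768614
h(1.768614) = -3.467786
z3 = 1.768614 − (-3.467786)·(1.768614 − 1.100000) / (-3.467786 − (-7.669000)) = 1.768614 − (-2.318609)/(4.201214) = 2.320504

2.3205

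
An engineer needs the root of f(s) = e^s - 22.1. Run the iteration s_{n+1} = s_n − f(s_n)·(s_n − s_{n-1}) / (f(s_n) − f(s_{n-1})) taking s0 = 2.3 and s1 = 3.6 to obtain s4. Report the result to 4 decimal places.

f(2.3) = -12.125818, f(3.6) = 14.498234
s2 = 3.600000 − 14.498234·(3.600000 − 2.300000) / (14.498234 − (-12.125818)) = 3.600000 − (18.847705)/(26.624052) = 2.892080
f(2.892080) = -4.069229
s3 = 2.892080 − (-4.069229)·(2.892080 − 3.600000) / (-4.069229 − 14.498234) = 2.892080 − (2.880690)/(-18.567464) = 3.047227
f(3.047227) = -1.043128
s4 = 3.047227 − (-1.043128)·(3.047227 − 2.892080) / (-1.043128 − (-4.069229)) = 3.047227 − (-0.161838)/(3.026101) = 3.100708

3.1007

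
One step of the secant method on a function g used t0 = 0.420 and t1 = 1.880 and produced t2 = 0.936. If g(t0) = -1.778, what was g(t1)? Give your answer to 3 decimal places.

The secant line through (0.420, -1.778) and (1.880, g(t1)) crosses zero at t2 = 0.936.
So (0.420, -1.778), (1.880, g(t1)), (0.936, 0) are collinear:
g(t1) = -1.778 · (1.880 − 0.936) / (0.420 − 0.936) = -1.778 · (0.94400)/(-0.51600) = 3.25278

3.253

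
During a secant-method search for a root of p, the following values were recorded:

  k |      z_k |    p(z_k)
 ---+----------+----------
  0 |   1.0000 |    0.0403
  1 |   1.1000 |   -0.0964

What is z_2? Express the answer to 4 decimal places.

z_2 = 1.1000 − (-0.0964)·(1.1000 − 1.0000) / (-0.0964 − 0.0403)
   = 1.1000 − (-0.009640)/(-0.136700) = 1.029481

1.0295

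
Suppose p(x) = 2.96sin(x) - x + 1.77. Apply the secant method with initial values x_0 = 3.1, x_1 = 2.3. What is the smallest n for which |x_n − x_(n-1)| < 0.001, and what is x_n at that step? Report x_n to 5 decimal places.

p(3.1) = -1.2069212, p(2.3) = 1.6772874
x_2 = 2.3000000 − 1.6772874·(-0.8000000)/(2.8842087) = 2.7652333;  |Δ| = 0.4652333
p(2.7652333) = 0.0926764
x_3 = 2.7652333 − 0.0926764·(0.4652333)/(-1.5846110) = 2.7924426;  |Δ| = 0.0272093
p(2.7924426) = -0.0098288
x_4 = 2.7924426 − (-0.0098288)·(0.0272093)/(-0.1025052) = 2.7898336;  |Δ| = 0.0026090
p(2.7898336) = 0.0000334
x_5 = 2.7898336 − 0.0000334·(-0.0026090)/(0.0098622) = 2.7898425;  |Δ| = 0.0000088
|x_5 − x_4| = 0.0000088 < 0.001

n = 5, x_n = 2.78984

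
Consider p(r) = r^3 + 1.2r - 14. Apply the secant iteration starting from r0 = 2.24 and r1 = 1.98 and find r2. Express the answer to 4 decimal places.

p(2.24) = -0.072576, p(1.98) = -3.861608
r2 = 1.980000 − (-3.861608)·(1.980000 − 2.240000) / (-3.861608 − (-0.072576)) = 1.980000 − (1.004018)/(-3.789032) = 2.244980

2.2450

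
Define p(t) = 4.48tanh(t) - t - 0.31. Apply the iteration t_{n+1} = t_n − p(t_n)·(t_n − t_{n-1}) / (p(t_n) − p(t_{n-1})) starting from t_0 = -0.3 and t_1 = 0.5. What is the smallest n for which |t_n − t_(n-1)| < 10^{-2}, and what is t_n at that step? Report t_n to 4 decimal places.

n = 4, t_n = 0.0894

p(-0.3) = -1.315081, p(0.5) = 1.260285
t_2 = 0.500000 − 1.260285·(0.800000)/(2.575365) = 0.108511;  |Δ| = 0.391489
p(0.108511) = 0.065718
t_3 = 0.108511 − 0.065718·(-0.391489)/(-1.194567) = 0.086973;  |Δ| = 0.021538
p(0.086973) = -0.008313
t_4 = 0.086973 − (-0.008313)·(-0.021538)/(-0.074031) = 0.089392;  |Δ| = 0.002418
|t_4 − t_3| = 0.002418 < 10^{-2}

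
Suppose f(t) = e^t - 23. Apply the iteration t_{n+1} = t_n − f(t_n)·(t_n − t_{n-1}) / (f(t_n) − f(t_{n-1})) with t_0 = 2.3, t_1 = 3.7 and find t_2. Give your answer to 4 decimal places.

f(2.3) = -13.025818, f(3.7) = 17.447304
t_2 = 3.700000 − 17.447304·(3.700000 − 2.300000) / (17.447304 − (-13.025818)) = 3.700000 − (24.426226)/(30.473122) = 2.898434

2.8984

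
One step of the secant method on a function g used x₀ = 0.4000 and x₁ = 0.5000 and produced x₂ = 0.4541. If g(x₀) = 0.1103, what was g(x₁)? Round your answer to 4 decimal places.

The secant line through (0.4000, 0.1103) and (0.5000, g(x₁)) crosses zero at x₂ = 0.4541.
So (0.4000, 0.1103), (0.5000, g(x₁)), (0.4541, 0) are collinear:
g(x₁) = 0.1103 · (0.5000 − 0.4541) / (0.4000 − 0.4541) = 0.1103 · (0.045900)/(-0.054100) = -0.093582

-0.0936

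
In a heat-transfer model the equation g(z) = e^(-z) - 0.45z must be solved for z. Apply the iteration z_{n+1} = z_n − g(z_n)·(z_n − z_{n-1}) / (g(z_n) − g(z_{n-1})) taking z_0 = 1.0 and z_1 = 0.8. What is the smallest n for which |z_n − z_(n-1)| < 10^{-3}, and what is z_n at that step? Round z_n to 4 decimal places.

n = 4, z_n = 0.9018

g(1.0) = -0.082121, g(0.8) = 0.089329
z_2 = 0.800000 − 0.089329·(-0.200000)/(0.171450) = 0.904204;  |Δ| = 0.104204
g(0.904204) = -0.002028
z_3 = 0.904204 − (-0.002028)·(0.104204)/(-0.091357) = 0.901891;  |Δ| = 0.002313
g(0.901891) = -0.000049
z_4 = 0.901891 − (-0.000049)·(-0.002313)/(0.001979) = 0.901833;  |Δ| = 0.000058
|z_4 − z_3| = 0.000058 < 10^{-3}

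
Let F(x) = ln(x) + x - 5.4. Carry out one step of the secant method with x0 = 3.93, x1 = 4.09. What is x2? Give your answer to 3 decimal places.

4.011

F(3.93) = -0.10136, F(4.09) = 0.09854
x2 = 4.09000 − 0.09854·(4.09000 − 3.93000) / (0.09854 − (-0.10136)) = 4.09000 − (0.01577)/(0.19991) = 4.01113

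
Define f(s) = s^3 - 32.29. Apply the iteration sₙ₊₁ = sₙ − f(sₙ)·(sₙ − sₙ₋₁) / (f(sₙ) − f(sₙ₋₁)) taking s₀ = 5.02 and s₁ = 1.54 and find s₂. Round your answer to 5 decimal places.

f(5.02) = 94.2160080, f(1.54) = -28.6377360
s₂ = 1.5400000 − (-28.6377360)·(1.5400000 − 5.0200000) / (-28.6377360 − 94.2160080) = 1.5400000 − (99.6593213)/(-122.8537440) = 2.3512030

2.35120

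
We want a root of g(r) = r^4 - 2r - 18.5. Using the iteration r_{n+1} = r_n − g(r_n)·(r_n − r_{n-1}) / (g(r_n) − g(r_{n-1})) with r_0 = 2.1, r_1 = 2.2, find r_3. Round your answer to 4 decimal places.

g(2.1) = -3.251900, g(2.2) = 0.525600
r_2 = 2.200000 − 0.525600·(2.200000 − 2.100000) / (0.525600 − (-3.251900)) = 2.200000 − (0.052560)/(3.777500) = 2.186086
g(2.186086) = -0.033597
r_3 = 2.186086 − (-0.033597)·(2.186086 − 2.200000) / (-0.033597 − 0.525600) = 2.186086 − (0.000467)/(-0.559197) = 2.186922

2.1869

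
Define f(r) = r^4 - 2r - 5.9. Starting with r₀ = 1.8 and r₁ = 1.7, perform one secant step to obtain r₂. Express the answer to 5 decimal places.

f(1.8) = 0.9976000, f(1.7) = -0.9479000
r₂ = 1.7000000 − (-0.9479000)·(1.7000000 − 1.8000000) / (-0.9479000 − 0.9976000) = 1.7000000 − (0.0947900)/(-1.9455000) = 1.7487227

1.74872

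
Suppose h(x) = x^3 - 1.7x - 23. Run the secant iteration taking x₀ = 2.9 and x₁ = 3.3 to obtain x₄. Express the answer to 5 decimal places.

3.04283

h(2.9) = -3.5410000, h(3.3) = 7.3270000
x₂ = 3.3000000 − 7.3270000·(3.3000000 − 2.9000000) / (7.3270000 − (-3.5410000)) = 3.3000000 − (2.9308000)/(10.8680000) = 3.0303276
h(3.0303276) = -0.3244068
x₃ = 3.0303276 − (-0.3244068)·(3.0303276 − 3.3000000) / (-0.3244068 − 7.3270000) = 3.0303276 − (0.0874836)/(-7.6514068) = 3.0417612
h(3.0417612) = -0.0276722
x₄ = 3.0417612 − (-0.0276722)·(3.0417612 − 3.0303276) / (-0.0276722 − (-0.3244068)) = 3.0417612 − (-0.0003164)/(0.2967346) = 3.0428275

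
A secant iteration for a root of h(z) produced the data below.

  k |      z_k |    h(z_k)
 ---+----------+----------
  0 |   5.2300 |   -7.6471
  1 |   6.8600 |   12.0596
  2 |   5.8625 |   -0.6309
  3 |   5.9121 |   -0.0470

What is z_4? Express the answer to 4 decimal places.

z_4 = 5.9121 − (-0.0470)·(5.9121 − 5.8625) / (-0.0470 − (-0.6309))
   = 5.9121 − (-0.002331)/(0.583900) = 5.916092

5.9161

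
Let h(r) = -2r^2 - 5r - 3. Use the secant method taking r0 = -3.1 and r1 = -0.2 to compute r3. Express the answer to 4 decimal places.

h(-3.1) = -6.720000, h(-0.2) = -2.080000
r2 = -0.200000 − (-2.080000)·(-0.200000 − (-3.100000)) / (-2.080000 − (-6.720000)) = -0.200000 − (-6.032000)/(4.640000) = 1.100000
h(1.100000) = -10.920000
r3 = 1.100000 − (-10.920000)·(1.100000 − (-0.200000)) / (-10.920000 − (-2.080000)) = 1.100000 − (-14.196000)/(-8.840000) = -0.505882

-0.5059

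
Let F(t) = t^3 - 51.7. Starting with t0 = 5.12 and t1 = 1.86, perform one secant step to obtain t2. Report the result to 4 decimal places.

F(5.12) = 82.517728, F(1.86) = -45.265144
t2 = 1.860000 − (-45.265144)·(1.860000 − 5.120000) / (-45.265144 − 82.517728) = 1.860000 − (147.564369)/(-127.782872) = 3.014806

3.0148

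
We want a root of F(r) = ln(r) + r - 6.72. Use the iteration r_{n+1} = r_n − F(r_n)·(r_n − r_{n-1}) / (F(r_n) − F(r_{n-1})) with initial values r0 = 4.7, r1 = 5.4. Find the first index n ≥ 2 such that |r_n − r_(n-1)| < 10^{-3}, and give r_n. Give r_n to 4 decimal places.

n = 4, r_n = 5.0923

F(4.7) = -0.472437, F(5.4) = 0.366399
r2 = 5.400000 − 0.366399·(0.700000)/(0.838836) = 5.094244;  |Δ| = 0.305756
F(5.094244) = 0.002355
r3 = 5.094244 − 0.002355·(-0.305756)/(-0.364044) = 5.092266;  |Δ| = 0.001978
F(5.092266) = -0.000011
r4 = 5.092266 − (-0.000011)·(-0.001978)/(-0.002367) = 5.092275;  |Δ| = 0.000009
|r4 − r3| = 0.000009 < 10^{-3}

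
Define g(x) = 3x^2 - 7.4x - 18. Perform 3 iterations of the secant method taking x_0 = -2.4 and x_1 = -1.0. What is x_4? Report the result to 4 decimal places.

-1.5090

g(-2.4) = 17.040000, g(-1.0) = -7.600000
x_2 = -1.000000 − (-7.600000)·(-1.000000 − (-2.400000)) / (-7.600000 − 17.040000) = -1.000000 − (-10.640000)/(-24.640000) = -1.431818
g(-1.431818) = -1.254236
x_3 = -1.431818 − (-1.254236)·(-1.431818 − (-1.000000)) / (-1.254236 − (-7.600000)) = -1.431818 − (0.541602)/(6.345764) = -1.517167
g(-1.517167) = 0.132418
x_4 = -1.517167 − 0.132418·(-1.517167 − (-1.431818)) / (0.132418 − (-1.254236)) = -1.517167 − (-0.011302)/(1.386654) = -1.509016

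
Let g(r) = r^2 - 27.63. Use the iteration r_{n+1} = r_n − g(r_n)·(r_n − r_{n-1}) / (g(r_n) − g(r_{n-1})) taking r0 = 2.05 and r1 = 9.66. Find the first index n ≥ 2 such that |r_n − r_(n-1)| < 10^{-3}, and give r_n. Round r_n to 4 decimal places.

g(2.05) = -23.427500, g(9.66) = 65.685600
r2 = 9.660000 − 65.685600·(7.610000)/(89.113100) = 4.050640;  |Δ| = 5.609360
g(4.050640) = -11.222312
r3 = 4.050640 − (-11.222312)·(-5.609360)/(-76.907912) = 4.869152;  |Δ| = 0.818511
g(4.869152) = -3.921363
r4 = 4.869152 − (-3.921363)·(0.818511)/(7.300949) = 5.308776;  |Δ| = 0.439625
g(5.308776) = 0.553108
r5 = 5.308776 − 0.553108·(0.439625)/(4.474471) = 5.254433;  |Δ| = 0.054344
g(5.254433) = -0.020938
r6 = 5.254433 − (-0.020938)·(-0.054344)/(-0.574046) = 5.256415;  |Δ| = 0.001982
g(5.256415) = -0.000104
r7 = 5.256415 − (-0.000104)·(0.001982)/(0.020834) = 5.256425;  |Δ| = 0.000010
|r7 − r6| = 0.000010 < 10^{-3}

n = 7, r_n = 5.2564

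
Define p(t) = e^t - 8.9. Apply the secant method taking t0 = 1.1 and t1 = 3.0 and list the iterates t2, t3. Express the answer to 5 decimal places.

p(1.1) = -5.8958340, p(3.0) = 11.1855369
t2 = 3.0000000 − 11.1855369·(3.0000000 − 1.1000000) / (11.1855369 − (-5.8958340)) = 3.0000000 − (21.2525202)/(17.0813709) = 1.7558071
p(1.7558071) = -3.1118825
t3 = 1.7558071 − (-3.1118825)·(1.7558071 − 3.0000000) / (-3.1118825 − 11.1855369) = 1.7558071 − (3.8717820)/(-14.2974194) = 2.0266100

1.75581, 2.02661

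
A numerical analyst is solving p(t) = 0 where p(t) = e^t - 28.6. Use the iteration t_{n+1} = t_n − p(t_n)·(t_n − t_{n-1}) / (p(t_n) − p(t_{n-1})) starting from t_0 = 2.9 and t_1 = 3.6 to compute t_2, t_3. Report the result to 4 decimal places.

3.2961, 3.3466

p(2.9) = -10.425855, p(3.6) = 7.998234
t_2 = 3.600000 − 7.998234·(3.600000 − 2.900000) / (7.998234 − (-10.425855)) = 3.600000 − (5.598764)/(18.424089) = 3.296117
p(3.296117) = -1.592430
t_3 = 3.296117 − (-1.592430)·(3.296117 − 3.600000) / (-1.592430 − 7.998234) = 3.296117 − (0.483912)/(-9.590665) = 3.346574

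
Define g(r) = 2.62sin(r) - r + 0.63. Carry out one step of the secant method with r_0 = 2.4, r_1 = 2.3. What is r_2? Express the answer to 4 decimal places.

g(2.4) = -0.000286, g(2.3) = 0.283748
r_2 = 2.300000 − 0.283748·(2.300000 − 2.400000) / (0.283748 − (-0.000286)) = 2.300000 − (-0.028375)/(0.284034) = 2.399899

2.3999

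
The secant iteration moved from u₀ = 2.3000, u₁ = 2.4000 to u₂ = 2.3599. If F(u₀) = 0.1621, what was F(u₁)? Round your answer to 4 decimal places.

-0.1085

The secant line through (2.3000, 0.1621) and (2.4000, F(u₁)) crosses zero at u₂ = 2.3599.
So (2.3000, 0.1621), (2.4000, F(u₁)), (2.3599, 0) are collinear:
F(u₁) = 0.1621 · (2.4000 − 2.3599) / (2.3000 − 2.3599) = 0.1621 · (0.040100)/(-0.059900) = -0.108518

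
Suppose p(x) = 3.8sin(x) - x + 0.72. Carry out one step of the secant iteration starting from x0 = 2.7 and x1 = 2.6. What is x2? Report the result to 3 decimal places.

p(2.7) = -0.35596, p(2.6) = 0.07891
x2 = 2.60000 − 0.07891·(2.60000 − 2.70000) / (0.07891 − (-0.35596)) = 2.60000 − (-0.00789)/(0.43486) = 2.61814

2.618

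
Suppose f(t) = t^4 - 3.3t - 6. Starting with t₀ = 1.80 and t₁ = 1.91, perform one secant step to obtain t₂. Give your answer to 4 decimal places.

f(1.80) = -1.442400, f(1.91) = 1.005634
t₂ = 1.910000 − 1.005634·(1.910000 − 1.800000) / (1.005634 − (-1.442400)) = 1.910000 − (0.110620)/(2.448034) = 1.864813

1.8648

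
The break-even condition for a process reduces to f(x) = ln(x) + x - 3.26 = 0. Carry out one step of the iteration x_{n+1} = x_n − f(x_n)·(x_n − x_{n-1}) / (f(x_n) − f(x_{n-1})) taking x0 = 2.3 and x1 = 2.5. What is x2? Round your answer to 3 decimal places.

f(2.3) = -0.12709, f(2.5) = 0.15629
x2 = 2.50000 − 0.15629·(2.50000 − 2.30000) / (0.15629 − (-0.12709)) = 2.50000 − (0.03126)/(0.28338) = 2.38970

2.390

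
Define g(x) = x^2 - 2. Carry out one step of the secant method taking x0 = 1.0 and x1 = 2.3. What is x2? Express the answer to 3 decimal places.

1.303

g(1.0) = -1.00000, g(2.3) = 3.29000
x2 = 2.30000 − 3.29000·(2.30000 − 1.00000) / (3.29000 − (-1.00000)) = 2.30000 − (4.27700)/(4.29000) = 1.30303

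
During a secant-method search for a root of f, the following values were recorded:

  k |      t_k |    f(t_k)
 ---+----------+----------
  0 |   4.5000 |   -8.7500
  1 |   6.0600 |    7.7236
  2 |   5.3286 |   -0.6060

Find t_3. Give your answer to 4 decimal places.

t_3 = 5.3286 − (-0.6060)·(5.3286 − 6.0600) / (-0.6060 − 7.7236)
   = 5.3286 − (0.443228)/(-8.329600) = 5.381811

5.3818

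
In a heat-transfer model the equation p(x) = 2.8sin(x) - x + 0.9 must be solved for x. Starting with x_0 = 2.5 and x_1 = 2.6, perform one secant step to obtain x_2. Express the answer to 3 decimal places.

2.523

p(2.5) = 0.07572, p(2.6) = -0.25660
x_2 = 2.60000 − (-0.25660)·(2.60000 − 2.50000) / (-0.25660 − 0.07572) = 2.60000 − (-0.02566)/(-0.33232) = 2.52279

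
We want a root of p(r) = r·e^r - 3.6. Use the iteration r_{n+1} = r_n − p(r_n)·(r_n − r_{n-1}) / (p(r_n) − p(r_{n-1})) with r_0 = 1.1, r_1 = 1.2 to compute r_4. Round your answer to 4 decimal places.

p(1.1) = -0.295417, p(1.2) = 0.384140
r_2 = 1.200000 − 0.384140·(1.200000 − 1.100000) / (0.384140 − (-0.295417)) = 1.200000 − (0.038414)/(0.679558) = 1.143472
p(1.143472) = -0.012193
r_3 = 1.143472 − (-0.012193)·(1.143472 − 1.200000) / (-0.012193 − 0.384140) = 1.143472 − (0.000689)/(-0.396333) = 1.145211
p(1.145211) = -0.000482
r_4 = 1.145211 − (-0.000482)·(1.145211 − 1.143472) / (-0.000482 − (-0.012193)) = 1.145211 − (-0.000001)/(0.011710) = 1.145283

1.1453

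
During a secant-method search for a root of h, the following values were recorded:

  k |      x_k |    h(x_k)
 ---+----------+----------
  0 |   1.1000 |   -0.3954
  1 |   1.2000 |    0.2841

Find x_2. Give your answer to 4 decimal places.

x_2 = 1.2000 − 0.2841·(1.2000 − 1.1000) / (0.2841 − (-0.3954))
   = 1.2000 − (0.028410)/(0.679500) = 1.158190

1.1582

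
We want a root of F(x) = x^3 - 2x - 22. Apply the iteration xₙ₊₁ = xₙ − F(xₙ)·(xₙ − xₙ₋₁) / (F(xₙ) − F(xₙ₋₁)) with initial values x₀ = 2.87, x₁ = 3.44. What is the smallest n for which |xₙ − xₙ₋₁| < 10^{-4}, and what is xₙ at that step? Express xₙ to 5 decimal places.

n = 5, xₙ = 3.03944

F(2.87) = -4.1000970, F(3.44) = 11.8275840
x₂ = 3.4400000 − 11.8275840·(0.5700000)/(15.9276810) = 3.0167292;  |Δ| = 0.4232708
F(3.0167292) = -0.5792475
x₃ = 3.0167292 − (-0.5792475)·(-0.4232708)/(-12.4068315) = 3.0364907;  |Δ| = 0.0197616
F(3.0364907) = -0.0756987
x₄ = 3.0364907 − (-0.0756987)·(0.0197616)/(0.5035487) = 3.0394615;  |Δ| = 0.0029708
F(3.0394615) = 0.0006141
x₅ = 3.0394615 − 0.0006141·(0.0029708)/(0.0763128) = 3.0394376;  |Δ| = 0.0000239
|x₅ − x₄| = 0.0000239 < 10^{-4}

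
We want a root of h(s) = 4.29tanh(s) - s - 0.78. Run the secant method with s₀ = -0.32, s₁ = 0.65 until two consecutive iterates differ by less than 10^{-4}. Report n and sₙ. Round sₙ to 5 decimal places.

h(-0.32) = -1.7877847, h(0.65) = 1.0224642
s₂ = 0.6500000 − 1.0224642·(0.9700000)/(2.8102488) = 0.2970810;  |Δ| = 0.3529190
h(0.2970810) = 0.1611806
s₃ = 0.2970810 − 0.1611806·(-0.3529190)/(-0.8612836) = 0.2310358;  |Δ| = 0.0660452
h(0.2310358) = -0.0371587
s₄ = 0.2310358 − (-0.0371587)·(-0.0660452)/(-0.1983393) = 0.2434093;  |Δ| = 0.0123735
h(0.2434093) = 0.0006711
s₅ = 0.2434093 − 0.0006711·(0.0123735)/(0.0378298) = 0.2431898;  |Δ| = 0.0002195
h(0.2431898) = 0.0000025
s₆ = 0.2431898 − 0.0000025·(-0.0002195)/(-0.0006685) = 0.2431890;  |Δ| = 0.0000008
|s₆ − s₅| = 0.0000008 < 10^{-4}

n = 6, sₙ = 0.24319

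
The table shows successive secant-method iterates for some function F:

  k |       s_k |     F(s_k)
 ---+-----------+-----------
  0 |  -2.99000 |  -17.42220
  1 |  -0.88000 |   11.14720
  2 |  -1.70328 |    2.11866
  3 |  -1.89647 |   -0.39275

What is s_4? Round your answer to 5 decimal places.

-1.86626

s_4 = -1.89647 − (-0.39275)·(-1.89647 − (-1.70328)) / (-0.39275 − 2.11866)
   = -1.89647 − (0.0758754)/(-2.5114100) = -1.8662577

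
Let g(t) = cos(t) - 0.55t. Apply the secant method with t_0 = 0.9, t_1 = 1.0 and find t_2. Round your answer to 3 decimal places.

0.993

g(0.9) = 0.12661, g(1.0) = -0.00970
t_2 = 1.00000 − (-0.00970)·(1.00000 − 0.90000) / (-0.00970 − 0.12661) = 1.00000 − (-0.00097)/(-0.13631) = 0.99289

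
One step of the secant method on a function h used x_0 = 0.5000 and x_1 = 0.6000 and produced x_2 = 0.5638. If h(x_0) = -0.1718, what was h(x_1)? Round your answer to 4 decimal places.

The secant line through (0.5000, -0.1718) and (0.6000, h(x_1)) crosses zero at x_2 = 0.5638.
So (0.5000, -0.1718), (0.6000, h(x_1)), (0.5638, 0) are collinear:
h(x_1) = -0.1718 · (0.6000 − 0.5638) / (0.5000 − 0.5638) = -0.1718 · (0.036200)/(-0.063800) = 0.097479

0.0975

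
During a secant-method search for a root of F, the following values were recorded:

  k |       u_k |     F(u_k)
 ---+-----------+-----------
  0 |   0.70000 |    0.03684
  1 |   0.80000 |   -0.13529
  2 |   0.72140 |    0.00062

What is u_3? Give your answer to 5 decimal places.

u_3 = 0.72140 − 0.00062·(0.72140 − 0.80000) / (0.00062 − (-0.13529))
   = 0.72140 − (-0.0000487)/(0.1359100) = 0.7217586

0.72176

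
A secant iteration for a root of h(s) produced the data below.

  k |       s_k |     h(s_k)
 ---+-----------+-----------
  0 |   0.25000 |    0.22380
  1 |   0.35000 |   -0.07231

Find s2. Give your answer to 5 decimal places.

0.32558

s2 = 0.35000 − (-0.07231)·(0.35000 − 0.25000) / (-0.07231 − 0.22380)
   = 0.35000 − (-0.0072310)/(-0.2961100) = 0.3255800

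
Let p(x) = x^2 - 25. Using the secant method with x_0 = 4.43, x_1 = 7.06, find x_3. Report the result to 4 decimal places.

p(4.43) = -5.375100, p(7.06) = 24.843600
x_2 = 7.060000 − 24.843600·(7.060000 − 4.430000) / (24.843600 − (-5.375100)) = 7.060000 − (65.338668)/(30.218700) = 4.897807
p(4.897807) = -1.011489
x_3 = 4.897807 − (-1.011489)·(4.897807 − 7.060000) / (-1.011489 − 24.843600) = 4.897807 − (2.187034)/(-25.855089) = 4.982395

4.9824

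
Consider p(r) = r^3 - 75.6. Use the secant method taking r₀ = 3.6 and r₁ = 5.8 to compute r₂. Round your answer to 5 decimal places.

p(3.6) = -28.9440000, p(5.8) = 119.5120000
r₂ = 5.8000000 − 119.5120000·(5.8000000 − 3.6000000) / (119.5120000 − (-28.9440000)) = 5.8000000 − (262.9264000)/(148.4560000) = 4.0289271

4.02893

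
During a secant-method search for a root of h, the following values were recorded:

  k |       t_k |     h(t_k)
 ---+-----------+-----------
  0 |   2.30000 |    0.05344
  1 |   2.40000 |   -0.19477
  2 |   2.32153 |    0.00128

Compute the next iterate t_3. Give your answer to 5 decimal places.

2.32204

t_3 = 2.32153 − 0.00128·(2.32153 − 2.40000) / (0.00128 − (-0.19477))
   = 2.32153 − (-0.0001004)/(0.1960500) = 2.3220423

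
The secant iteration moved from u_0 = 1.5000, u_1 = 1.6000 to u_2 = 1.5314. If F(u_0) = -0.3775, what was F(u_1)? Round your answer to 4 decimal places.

0.8247

The secant line through (1.5000, -0.3775) and (1.6000, F(u_1)) crosses zero at u_2 = 1.5314.
So (1.5000, -0.3775), (1.6000, F(u_1)), (1.5314, 0) are collinear:
F(u_1) = -0.3775 · (1.6000 − 1.5314) / (1.5000 − 1.5314) = -0.3775 · (0.068600)/(-0.031400) = 0.824729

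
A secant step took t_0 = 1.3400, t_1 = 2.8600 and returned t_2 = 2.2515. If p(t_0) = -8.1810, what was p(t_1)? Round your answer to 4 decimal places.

The secant line through (1.3400, -8.1810) and (2.8600, p(t_1)) crosses zero at t_2 = 2.2515.
So (1.3400, -8.1810), (2.8600, p(t_1)), (2.2515, 0) are collinear:
p(t_1) = -8.1810 · (2.8600 − 2.2515) / (1.3400 − 2.2515) = -8.1810 · (0.608500)/(-0.911500) = 5.461479

5.4615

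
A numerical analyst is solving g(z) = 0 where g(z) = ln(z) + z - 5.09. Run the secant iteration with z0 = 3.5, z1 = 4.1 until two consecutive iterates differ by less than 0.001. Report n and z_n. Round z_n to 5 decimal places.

n = 4, z_n = 3.76441

g(3.5) = -0.3372370, g(4.1) = 0.4209870
z2 = 4.1000000 − 0.4209870·(0.6000000)/(0.7582240) = 3.7668634;  |Δ| = 0.3331366
g(3.7668634) = 0.0031060
z3 = 3.7668634 − 0.0031060·(-0.3331366)/(-0.4178809) = 3.7643872;  |Δ| = 0.0024761
g(3.7643872) = -0.0000277
z4 = 3.7643872 − (-0.0000277)·(-0.0024761)/(-0.0031337) = 3.7644091;  |Δ| = 0.0000219
|z4 − z3| = 0.0000219 < 0.001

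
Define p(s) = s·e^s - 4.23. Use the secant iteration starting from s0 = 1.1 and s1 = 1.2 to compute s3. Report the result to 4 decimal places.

p(1.1) = -0.925417, p(1.2) = -0.245860
s2 = 1.200000 − (-0.245860)·(1.200000 − 1.100000) / (-0.245860 − (-0.925417)) = 1.200000 − (-0.024586)/(0.679558) = 1.236179
p(1.236179) = 0.025468
s3 = 1.236179 − 0.025468·(1.236179 − 1.200000) / (0.025468 − (-0.245860)) = 1.236179 − (0.000921)/(0.271328) = 1.232783

1.2328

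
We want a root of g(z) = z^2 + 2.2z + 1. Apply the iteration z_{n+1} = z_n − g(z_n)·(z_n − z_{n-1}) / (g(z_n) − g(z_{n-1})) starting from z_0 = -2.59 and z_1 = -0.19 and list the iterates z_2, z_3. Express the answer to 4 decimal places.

g(-2.59) = 2.010100, g(-0.19) = 0.618100
z_2 = -0.190000 − 0.618100·(-0.190000 − (-2.590000)) / (0.618100 − 2.010100) = -0.190000 − (1.483440)/(-1.392000) = 0.875690
g(0.875690) = 3.693350
z_3 = 0.875690 − 3.693350·(0.875690 − (-0.190000)) / (3.693350 − 0.618100) = 0.875690 − (3.935964)/(3.075250) = -0.404195

0.8757, -0.4042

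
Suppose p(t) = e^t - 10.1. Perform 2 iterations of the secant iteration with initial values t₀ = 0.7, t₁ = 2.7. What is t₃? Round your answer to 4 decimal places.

p(0.7) = -8.086247, p(2.7) = 4.779732
t₂ = 2.700000 − 4.779732·(2.700000 − 0.700000) / (4.779732 − (-8.086247)) = 2.700000 − (9.559463)/(12.865979) = 1.956997
p(1.956997) = -3.021962
t₃ = 1.956997 − (-3.021962)·(1.956997 − 2.700000) / (-3.021962 − 4.779732) = 1.956997 − (2.245327)/(-7.801693) = 2.244797

2.2448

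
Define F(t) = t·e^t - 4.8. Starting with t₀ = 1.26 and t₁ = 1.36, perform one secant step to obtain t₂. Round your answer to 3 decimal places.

1.302

F(1.26) = -0.35797, F(1.36) = 0.49882
t₂ = 1.36000 − 0.49882·(1.36000 − 1.26000) / (0.49882 − (-0.35797)) = 1.36000 − (0.04988)/(0.85679) = 1.30178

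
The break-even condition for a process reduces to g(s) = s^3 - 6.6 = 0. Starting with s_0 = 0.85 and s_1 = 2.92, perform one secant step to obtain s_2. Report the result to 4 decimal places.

g(0.85) = -5.985875, g(2.92) = 18.297088
s_2 = 2.920000 − 18.297088·(2.920000 − 0.850000) / (18.297088 − (-5.985875)) = 2.920000 − (37.874972)/(24.282963) = 1.360266

1.3603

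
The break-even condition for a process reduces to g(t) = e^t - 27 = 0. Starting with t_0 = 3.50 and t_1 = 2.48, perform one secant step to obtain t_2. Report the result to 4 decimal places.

g(3.50) = 6.115452, g(2.48) = -15.058736
t_2 = 2.480000 − (-15.058736)·(2.480000 − 3.500000) / (-15.058736 − 6.115452) = 2.480000 − (15.359910)/(-21.174188) = 3.205407

3.2054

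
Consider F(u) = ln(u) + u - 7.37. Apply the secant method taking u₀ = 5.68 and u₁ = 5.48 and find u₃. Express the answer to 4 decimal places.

F(5.68) = 0.046951, F(5.48) = -0.188895
u₂ = 5.480000 − (-0.188895)·(5.480000 − 5.680000) / (-0.188895 − 0.046951) = 5.480000 − (0.037779)/(-0.235846) = 5.640185
F(5.640185) = 0.000102
u₃ = 5.640185 − 0.000102·(5.640185 − 5.480000) / (0.000102 − (-0.188895)) = 5.640185 − (0.000016)/(0.188997) = 5.640099

5.6401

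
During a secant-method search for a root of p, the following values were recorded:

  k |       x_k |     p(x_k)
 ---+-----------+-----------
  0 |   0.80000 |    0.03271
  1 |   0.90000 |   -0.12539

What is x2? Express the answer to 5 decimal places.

x2 = 0.90000 − (-0.12539)·(0.90000 − 0.80000) / (-0.12539 − 0.03271)
   = 0.90000 − (-0.0125390)/(-0.1581000) = 0.8206894

0.82069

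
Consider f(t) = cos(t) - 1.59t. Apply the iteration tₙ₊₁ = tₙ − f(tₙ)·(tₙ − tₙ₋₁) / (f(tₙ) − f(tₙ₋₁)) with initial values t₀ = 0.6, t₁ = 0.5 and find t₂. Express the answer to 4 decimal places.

0.5391

f(0.6) = -0.128664, f(0.5) = 0.082583
t₂ = 0.500000 − 0.082583·(0.500000 − 0.600000) / (0.082583 − (-0.128664)) = 0.500000 − (-0.008258)/(0.211247) = 0.539093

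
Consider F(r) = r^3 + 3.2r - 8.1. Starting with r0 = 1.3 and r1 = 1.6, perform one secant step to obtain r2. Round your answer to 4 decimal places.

F(1.3) = -1.743000, F(1.6) = 1.116000
r2 = 1.600000 − 1.116000·(1.600000 − 1.300000) / (1.116000 − (-1.743000)) = 1.600000 − (0.334800)/(2.859000) = 1.482896

1.4829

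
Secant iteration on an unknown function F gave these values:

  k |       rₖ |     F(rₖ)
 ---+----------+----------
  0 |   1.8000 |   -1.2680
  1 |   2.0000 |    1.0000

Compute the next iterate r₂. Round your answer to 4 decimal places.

r₂ = 2.0000 − 1.0000·(2.0000 − 1.8000) / (1.0000 − (-1.2680))
   = 2.0000 − (0.200000)/(2.268000) = 1.911817

1.9118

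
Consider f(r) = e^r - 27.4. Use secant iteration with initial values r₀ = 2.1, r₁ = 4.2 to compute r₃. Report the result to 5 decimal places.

f(2.1) = -19.2338301, f(4.2) = 39.2863310
r₂ = 4.2000000 − 39.2863310·(4.2000000 − 2.1000000) / (39.2863310 − (-19.2338301)) = 4.2000000 − (82.5012952)/(58.5201611) = 2.7902073
f(2.7902073) = -11.1156046
r₃ = 2.7902073 − (-11.1156046)·(2.7902073 − 4.2000000) / (-11.1156046 − 39.2863310) = 2.7902073 − (15.6706980)/(-50.4019356) = 3.1011219

3.10112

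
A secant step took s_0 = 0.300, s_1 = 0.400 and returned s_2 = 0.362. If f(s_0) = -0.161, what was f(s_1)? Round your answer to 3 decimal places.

The secant line through (0.300, -0.161) and (0.400, f(s_1)) crosses zero at s_2 = 0.362.
So (0.300, -0.161), (0.400, f(s_1)), (0.362, 0) are collinear:
f(s_1) = -0.161 · (0.400 − 0.362) / (0.300 − 0.362) = -0.161 · (0.03800)/(-0.06200) = 0.09868

0.099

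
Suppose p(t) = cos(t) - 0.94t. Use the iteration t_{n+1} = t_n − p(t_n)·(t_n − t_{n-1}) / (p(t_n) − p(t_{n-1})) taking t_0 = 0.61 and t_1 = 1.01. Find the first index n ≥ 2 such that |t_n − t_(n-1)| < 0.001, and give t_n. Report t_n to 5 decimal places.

p(0.61) = 0.2462480, p(1.01) = -0.4175393
t_2 = 1.0100000 − (-0.4175393)·(0.4000000)/(-0.6637873) = 0.7583897;  |Δ| = 0.2516103
p(0.7583897) = 0.0130581
t_3 = 0.7583897 − 0.0130581·(-0.2516103)/(0.4305974) = 0.7660199;  |Δ| = 0.0076302
p(0.7660199) = 0.0006169
t_4 = 0.7660199 − 0.0006169·(0.0076302)/(-0.0124412) = 0.7663983;  |Δ| = 0.0003783
|t_4 − t_3| = 0.0003783 < 0.001

n = 4, t_n = 0.76640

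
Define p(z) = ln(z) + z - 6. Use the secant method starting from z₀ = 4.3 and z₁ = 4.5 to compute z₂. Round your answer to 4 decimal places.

4.4967

p(4.3) = -0.241385, p(4.5) = 0.004077
z₂ = 4.500000 − 0.004077·(4.500000 − 4.300000) / (0.004077 − (-0.241385)) = 4.500000 − (0.000815)/(0.245462) = 4.496678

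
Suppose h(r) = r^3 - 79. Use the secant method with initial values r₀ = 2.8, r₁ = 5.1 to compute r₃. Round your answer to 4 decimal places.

h(2.8) = -57.048000, h(5.1) = 53.651000
r₂ = 5.100000 − 53.651000·(5.100000 − 2.800000) / (53.651000 − (-57.048000)) = 5.100000 − (123.397300)/(110.699000) = 3.985290
h(3.985290) = -15.703494
r₃ = 3.985290 − (-15.703494)·(3.985290 − 5.100000) / (-15.703494 − 53.651000) = 3.985290 − (17.504845)/(-69.354494) = 4.237687

4.2377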